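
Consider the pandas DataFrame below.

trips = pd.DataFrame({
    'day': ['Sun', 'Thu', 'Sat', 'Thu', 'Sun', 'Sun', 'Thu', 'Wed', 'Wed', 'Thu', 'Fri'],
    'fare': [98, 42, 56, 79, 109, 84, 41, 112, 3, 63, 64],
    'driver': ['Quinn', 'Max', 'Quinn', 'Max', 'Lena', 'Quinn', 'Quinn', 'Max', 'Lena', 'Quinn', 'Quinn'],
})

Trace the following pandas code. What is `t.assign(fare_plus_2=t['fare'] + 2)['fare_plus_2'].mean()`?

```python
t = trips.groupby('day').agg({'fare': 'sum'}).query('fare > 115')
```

260.0

group by day, sum of fare:
     fare
day      
Fri    64
Sat    56
Sun   291
Thu   225
Wed   115
filter rows where fare > 115:
     fare
day      
Sun   291
Thu   225
add column fare_plus_2 = t['fare'] + 2:
     fare  fare_plus_2
day                   
Sun   291          293
Thu   225          227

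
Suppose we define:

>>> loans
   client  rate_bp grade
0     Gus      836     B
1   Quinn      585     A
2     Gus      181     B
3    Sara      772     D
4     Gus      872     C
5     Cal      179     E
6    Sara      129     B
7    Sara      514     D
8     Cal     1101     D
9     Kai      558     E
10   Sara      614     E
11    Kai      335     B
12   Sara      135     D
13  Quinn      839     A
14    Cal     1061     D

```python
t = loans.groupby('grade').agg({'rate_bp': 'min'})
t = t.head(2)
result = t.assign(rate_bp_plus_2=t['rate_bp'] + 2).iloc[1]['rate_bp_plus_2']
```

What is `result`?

group by grade, min of rate_bp:
       rate_bp
grade         
A          585
B          129
C          872
D          135
E          179
take first 2 rows:
       rate_bp
grade         
A          585
B          129
add column rate_bp_plus_2 = t['rate_bp'] + 2:
       rate_bp  rate_bp_plus_2
grade                         
A          585             587
B          129             131
The value at position 1, column 'rate_bp_plus_2' is 131.

131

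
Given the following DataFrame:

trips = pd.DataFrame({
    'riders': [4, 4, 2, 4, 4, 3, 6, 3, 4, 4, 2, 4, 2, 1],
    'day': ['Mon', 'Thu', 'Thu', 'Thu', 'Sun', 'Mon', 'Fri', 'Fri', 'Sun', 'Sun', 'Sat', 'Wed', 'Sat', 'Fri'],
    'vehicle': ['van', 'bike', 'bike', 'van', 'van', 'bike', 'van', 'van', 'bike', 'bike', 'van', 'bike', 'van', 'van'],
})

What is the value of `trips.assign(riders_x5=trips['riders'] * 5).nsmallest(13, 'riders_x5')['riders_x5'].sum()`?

205

add column riders_x5 = trips['riders'] * 5:
    riders  day vehicle  riders_x5
0        4  Mon     van         20
1        4  Thu    bike         20
2        2  Thu    bike         10
3        4  Thu     van         20
4        4  Sun     van         20
5        3  Mon    bike         15
6        6  Fri     van         30
7        3  Fri     van         15
8        4  Sun    bike         20
9        4  Sun    bike         20
10       2  Sat     van         10
11       4  Wed    bike         20
12       2  Sat     van         10
13       1  Fri     van          5
take 13 rows with smallest riders_x5:
    riders  day vehicle  riders_x5
13       1  Fri     van          5
2        2  Thu    bike         10
10       2  Sat     van         10
12       2  Sat     van         10
5        3  Mon    bike         15
7        3  Fri     van         15
0        4  Mon     van         20
1        4  Thu    bike         20
3        4  Thu     van         20
4        4  Sun     van         20
8        4  Sun    bike         20
9        4  Sun    bike         20
11       4  Wed    bike         20
sum of column 'riders_x5' → 205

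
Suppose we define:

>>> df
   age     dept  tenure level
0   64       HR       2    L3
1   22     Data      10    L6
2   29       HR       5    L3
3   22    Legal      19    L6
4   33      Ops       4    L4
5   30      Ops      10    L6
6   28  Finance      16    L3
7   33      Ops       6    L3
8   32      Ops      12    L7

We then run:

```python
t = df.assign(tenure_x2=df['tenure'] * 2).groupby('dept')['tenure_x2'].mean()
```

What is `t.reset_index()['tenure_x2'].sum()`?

add column tenure_x2 = df['tenure'] * 2:
   age     dept  tenure level  tenure_x2
0   64       HR       2    L3          4
1   22     Data      10    L6         20
2   29       HR       5    L3         10
3   22    Legal      19    L6         38
4   33      Ops       4    L4          8
5   30      Ops      10    L6         20
6   28  Finance      16    L3         32
7   33      Ops       6    L3         12
8   32      Ops      12    L7         24
group by dept, mean of tenure_x2:
dept
Data       20.0
Finance    32.0
HR          7.0
Legal      38.0
Ops        16.0
Name: tenure_x2, dtype: float64
reset_index():
      dept  tenure_x2
0     Data       20.0
1  Finance       32.0
2       HR        7.0
3    Legal       38.0
4      Ops       16.0

113.0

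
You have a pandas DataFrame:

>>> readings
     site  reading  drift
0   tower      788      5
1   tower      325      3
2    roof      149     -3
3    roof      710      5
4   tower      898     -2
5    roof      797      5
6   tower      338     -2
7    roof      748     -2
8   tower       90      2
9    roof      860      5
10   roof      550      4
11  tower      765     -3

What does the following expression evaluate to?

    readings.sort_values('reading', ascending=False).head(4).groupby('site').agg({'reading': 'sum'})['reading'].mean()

1671.5

sort by reading descending:
     site  reading  drift
4   tower      898     -2
9    roof      860      5
5    roof      797      5
0   tower      788      5
11  tower      765     -3
7    roof      748     -2
3    roof      710      5
10   roof      550      4
6   tower      338     -2
1   tower      325      3
2    roof      149     -3
8   tower       90      2
take first 4 rows:
    site  reading  drift
4  tower      898     -2
9   roof      860      5
5   roof      797      5
0  tower      788      5
group by site, sum of reading:
       reading
site          
roof      1657
tower     1686
mean of column 'reading' → 1671.5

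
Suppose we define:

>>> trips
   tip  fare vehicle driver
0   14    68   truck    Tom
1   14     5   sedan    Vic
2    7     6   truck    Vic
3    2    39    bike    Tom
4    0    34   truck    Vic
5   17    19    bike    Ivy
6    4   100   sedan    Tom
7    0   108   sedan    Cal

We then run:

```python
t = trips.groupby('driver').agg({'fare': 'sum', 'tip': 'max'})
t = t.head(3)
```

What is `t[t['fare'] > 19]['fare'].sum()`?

group by driver: sum(fare), max(tip):
        fare  tip
driver           
Cal      108    0
Ivy       19   17
Tom      207   14
Vic       45   14
take first 3 rows:
        fare  tip
driver           
Cal      108    0
Ivy       19   17
Tom      207   14
filter rows where fare > 19:
        fare  tip
driver           
Cal      108    0
Tom      207   14
Finally, sum of column 'fare' = 315.

315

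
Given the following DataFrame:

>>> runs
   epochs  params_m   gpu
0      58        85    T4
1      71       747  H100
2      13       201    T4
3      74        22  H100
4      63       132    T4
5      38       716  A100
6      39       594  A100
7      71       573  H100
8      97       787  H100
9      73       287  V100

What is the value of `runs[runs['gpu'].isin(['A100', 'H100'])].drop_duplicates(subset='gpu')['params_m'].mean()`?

731.5

filter rows where gpu in ['A100', 'H100']:
   epochs  params_m   gpu
1      71       747  H100
3      74        22  H100
5      38       716  A100
6      39       594  A100
7      71       573  H100
8      97       787  H100
drop duplicate gpu (keep=first):
   epochs  params_m   gpu
1      71       747  H100
5      38       716  A100
Reading off the mean of column 'params_m', we get 731.5.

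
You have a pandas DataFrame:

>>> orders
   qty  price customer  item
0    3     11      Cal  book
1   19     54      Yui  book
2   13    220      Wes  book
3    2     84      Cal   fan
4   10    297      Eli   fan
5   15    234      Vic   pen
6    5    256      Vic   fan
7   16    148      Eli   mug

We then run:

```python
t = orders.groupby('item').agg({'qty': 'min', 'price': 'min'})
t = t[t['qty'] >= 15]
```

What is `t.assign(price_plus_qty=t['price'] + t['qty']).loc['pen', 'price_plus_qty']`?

group by item: min(qty), min(price):
      qty  price
item            
book    3     11
fan     2     84
mug    16    148
pen    15    234
filter rows where qty >= 15:
      qty  price
item            
mug    16    148
pen    15    234
add column price_plus_qty = t['price'] + t['qty']:
      qty  price  price_plus_qty
item                            
mug    16    148             164
pen    15    234             249
Finally, value at row 'pen', column 'price_plus_qty' = 249.

249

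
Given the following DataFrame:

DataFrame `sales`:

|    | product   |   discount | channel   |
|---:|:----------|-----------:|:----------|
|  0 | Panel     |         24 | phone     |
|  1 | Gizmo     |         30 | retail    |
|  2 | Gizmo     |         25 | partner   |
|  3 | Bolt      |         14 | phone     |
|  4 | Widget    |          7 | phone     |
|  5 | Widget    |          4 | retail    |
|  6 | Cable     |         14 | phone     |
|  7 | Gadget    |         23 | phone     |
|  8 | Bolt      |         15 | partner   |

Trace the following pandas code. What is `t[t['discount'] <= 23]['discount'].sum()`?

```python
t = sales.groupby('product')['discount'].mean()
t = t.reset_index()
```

group by product, mean of discount:
product
Bolt      14.5
Cable     14.0
Gadget    23.0
Gizmo     27.5
Panel     24.0
Widget     5.5
Name: discount, dtype: float64
reset_index():
  product  discount
0    Bolt      14.5
1   Cable      14.0
2  Gadget      23.0
3   Gizmo      27.5
4   Panel      24.0
5  Widget       5.5
filter rows where discount <= 23:
  product  discount
0    Bolt      14.5
1   Cable      14.0
2  Gadget      23.0
5  Widget       5.5

57.0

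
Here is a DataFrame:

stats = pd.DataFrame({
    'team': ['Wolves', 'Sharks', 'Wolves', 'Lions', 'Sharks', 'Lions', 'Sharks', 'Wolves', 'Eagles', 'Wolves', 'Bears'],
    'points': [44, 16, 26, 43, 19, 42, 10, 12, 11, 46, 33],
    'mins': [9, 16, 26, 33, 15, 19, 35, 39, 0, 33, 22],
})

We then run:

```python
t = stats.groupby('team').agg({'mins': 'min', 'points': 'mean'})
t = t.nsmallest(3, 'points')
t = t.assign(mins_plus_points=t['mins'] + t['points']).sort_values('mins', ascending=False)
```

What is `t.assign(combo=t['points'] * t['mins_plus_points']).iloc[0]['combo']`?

group by team: min(mins), mean(points):
        mins  points
team                
Bears     22    33.0
Eagles     0    11.0
Lions     19    42.5
Sharks    15    15.0
Wolves     9    32.0
take 3 rows with smallest points:
        mins  points
team                
Eagles     0    11.0
Sharks    15    15.0
Wolves     9    32.0
add column mins_plus_points = t['mins'] + t['points']:
        mins  points  mins_plus_points
team                                  
Eagles     0    11.0              11.0
Sharks    15    15.0              30.0
Wolves     9    32.0              41.0
sort by mins descending:
        mins  points  mins_plus_points
team                                  
Sharks    15    15.0              30.0
Wolves     9    32.0              41.0
Eagles     0    11.0              11.0
add column combo = t['points'] * t['mins_plus_points']:
        mins  points  mins_plus_points   combo
team                                          
Sharks    15    15.0              30.0   450.0
Wolves     9    32.0              41.0  1312.0
Eagles     0    11.0              11.0   121.0
Hence 450.0.

450.0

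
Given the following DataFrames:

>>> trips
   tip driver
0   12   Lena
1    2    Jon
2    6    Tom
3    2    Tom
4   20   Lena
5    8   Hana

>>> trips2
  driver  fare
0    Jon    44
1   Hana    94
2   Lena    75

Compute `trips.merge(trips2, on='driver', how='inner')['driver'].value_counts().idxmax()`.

Lena

merge on 'driver' (how='inner') → 4 rows:
   tip driver  fare
0   12   Lena    75
1    2    Jon    44
2   20   Lena    75
3    8   Hana    94
value_counts of driver:
driver
Lena    2
Jon     1
Hana    1
Name: count, dtype: int64
So idxmax() = Lena.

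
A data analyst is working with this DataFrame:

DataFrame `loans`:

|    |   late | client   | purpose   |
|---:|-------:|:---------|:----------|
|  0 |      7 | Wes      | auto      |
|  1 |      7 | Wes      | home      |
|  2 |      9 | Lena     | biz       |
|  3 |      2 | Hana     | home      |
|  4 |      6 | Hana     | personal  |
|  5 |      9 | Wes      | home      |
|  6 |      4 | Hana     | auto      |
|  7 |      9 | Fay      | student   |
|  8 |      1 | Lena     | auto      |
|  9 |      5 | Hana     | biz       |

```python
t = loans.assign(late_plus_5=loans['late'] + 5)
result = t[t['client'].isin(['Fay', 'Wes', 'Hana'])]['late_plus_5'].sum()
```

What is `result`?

89

add column late_plus_5 = loans['late'] + 5:
   late client   purpose  late_plus_5
0     7    Wes      auto           12
1     7    Wes      home           12
2     9   Lena       biz           14
3     2   Hana      home            7
4     6   Hana  personal           11
5     9    Wes      home           14
6     4   Hana      auto            9
7     9    Fay   student           14
8     1   Lena      auto            6
9     5   Hana       biz           10
filter rows where client in ['Fay', 'Wes', 'Hana']:
   late client   purpose  late_plus_5
0     7    Wes      auto           12
1     7    Wes      home           12
3     2   Hana      home            7
4     6   Hana  personal           11
5     9    Wes      home           14
6     4   Hana      auto            9
7     9    Fay   student           14
9     5   Hana       biz           10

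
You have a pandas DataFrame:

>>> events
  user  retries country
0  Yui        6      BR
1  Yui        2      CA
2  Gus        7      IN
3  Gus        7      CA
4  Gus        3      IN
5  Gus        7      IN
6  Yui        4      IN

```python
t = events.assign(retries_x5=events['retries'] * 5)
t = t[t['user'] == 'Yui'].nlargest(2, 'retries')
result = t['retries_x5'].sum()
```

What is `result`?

add column retries_x5 = events['retries'] * 5:
  user  retries country  retries_x5
0  Yui        6      BR          30
1  Yui        2      CA          10
2  Gus        7      IN          35
3  Gus        7      CA          35
4  Gus        3      IN          15
5  Gus        7      IN          35
6  Yui        4      IN          20
filter rows where user == 'Yui':
  user  retries country  retries_x5
0  Yui        6      BR          30
1  Yui        2      CA          10
6  Yui        4      IN          20
take 2 rows with largest retries:
  user  retries country  retries_x5
0  Yui        6      BR          30
6  Yui        4      IN          20
Finally, sum of column 'retries_x5' = 50.

50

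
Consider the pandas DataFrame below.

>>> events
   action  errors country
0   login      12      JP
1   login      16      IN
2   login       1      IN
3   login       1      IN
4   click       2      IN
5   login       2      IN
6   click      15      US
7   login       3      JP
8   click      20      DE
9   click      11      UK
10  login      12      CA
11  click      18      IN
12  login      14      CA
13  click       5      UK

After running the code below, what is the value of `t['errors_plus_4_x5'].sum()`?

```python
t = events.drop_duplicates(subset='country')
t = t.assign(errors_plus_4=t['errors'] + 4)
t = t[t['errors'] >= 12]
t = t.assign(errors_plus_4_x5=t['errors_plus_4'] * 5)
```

475

drop duplicate country (keep=first):
   action  errors country
0   login      12      JP
1   login      16      IN
6   click      15      US
8   click      20      DE
9   click      11      UK
10  login      12      CA
add column errors_plus_4 = t['errors'] + 4:
   action  errors country  errors_plus_4
0   login      12      JP             16
1   login      16      IN             20
6   click      15      US             19
8   click      20      DE             24
9   click      11      UK             15
10  login      12      CA             16
filter rows where errors >= 12:
   action  errors country  errors_plus_4
0   login      12      JP             16
1   login      16      IN             20
6   click      15      US             19
8   click      20      DE             24
10  login      12      CA             16
add column errors_plus_4_x5 = t['errors_plus_4'] * 5:
   action  errors country  errors_plus_4  errors_plus_4_x5
0   login      12      JP             16                80
1   login      16      IN             20               100
6   click      15      US             19                95
8   click      20      DE             24               120
10  login      12      CA             16                80
Hence 475.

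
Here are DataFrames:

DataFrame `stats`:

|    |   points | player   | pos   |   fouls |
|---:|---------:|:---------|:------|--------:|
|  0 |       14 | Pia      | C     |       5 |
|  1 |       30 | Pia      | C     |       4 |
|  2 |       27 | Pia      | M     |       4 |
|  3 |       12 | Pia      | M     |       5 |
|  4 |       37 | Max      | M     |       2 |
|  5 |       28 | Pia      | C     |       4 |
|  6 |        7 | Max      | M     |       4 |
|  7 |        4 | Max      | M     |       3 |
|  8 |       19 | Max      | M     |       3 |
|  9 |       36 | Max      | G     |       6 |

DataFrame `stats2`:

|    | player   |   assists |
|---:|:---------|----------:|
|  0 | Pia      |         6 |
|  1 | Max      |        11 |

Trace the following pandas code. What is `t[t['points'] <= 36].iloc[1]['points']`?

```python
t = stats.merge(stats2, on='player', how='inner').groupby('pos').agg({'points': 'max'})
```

36

merge on 'player' (how='inner') → 10 rows:
   points player pos  fouls  assists
0      14    Pia   C      5        6
1      30    Pia   C      4        6
2      27    Pia   M      4        6
3      12    Pia   M      5        6
4      37    Max   M      2       11
5      28    Pia   C      4        6
6       7    Max   M      4       11
7       4    Max   M      3       11
8      19    Max   M      3       11
9      36    Max   G      6       11
group by pos, max of points:
     points
pos        
C        30
G        36
M        37
filter rows where points <= 36:
     points
pos        
C        30
G        36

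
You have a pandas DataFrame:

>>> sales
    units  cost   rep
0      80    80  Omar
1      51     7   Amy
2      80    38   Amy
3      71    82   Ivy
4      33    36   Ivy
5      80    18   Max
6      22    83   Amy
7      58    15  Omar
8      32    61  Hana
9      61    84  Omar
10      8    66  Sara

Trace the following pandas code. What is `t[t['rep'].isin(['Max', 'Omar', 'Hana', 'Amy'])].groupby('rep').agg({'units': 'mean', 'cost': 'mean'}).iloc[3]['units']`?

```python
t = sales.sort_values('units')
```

66.3333333333

sort by units:
    units  cost   rep
10      8    66  Sara
6      22    83   Amy
8      32    61  Hana
4      33    36   Ivy
1      51     7   Amy
7      58    15  Omar
9      61    84  Omar
3      71    82   Ivy
0      80    80  Omar
2      80    38   Amy
5      80    18   Max
filter rows where rep in ['Max', 'Omar', 'Hana', 'Amy']:
   units  cost   rep
6     22    83   Amy
8     32    61  Hana
1     51     7   Amy
7     58    15  Omar
9     61    84  Omar
0     80    80  Omar
2     80    38   Amy
5     80    18   Max
group by rep: mean(units), mean(cost):
          units       cost
rep                       
Amy   51.000000  42.666667
Hana  32.000000  61.000000
Max   80.000000  18.000000
Omar  66.333333  59.666667
Hence 66.3333333333.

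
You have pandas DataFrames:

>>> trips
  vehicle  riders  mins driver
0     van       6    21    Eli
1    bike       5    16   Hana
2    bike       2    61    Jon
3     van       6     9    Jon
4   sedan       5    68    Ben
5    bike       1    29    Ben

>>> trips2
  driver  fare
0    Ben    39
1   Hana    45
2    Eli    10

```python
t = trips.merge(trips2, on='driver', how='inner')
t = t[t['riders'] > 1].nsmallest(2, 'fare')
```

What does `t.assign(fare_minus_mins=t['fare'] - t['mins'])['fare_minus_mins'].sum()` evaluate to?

-40

merge on 'driver' (how='inner') → 4 rows:
  vehicle  riders  mins driver  fare
0     van       6    21    Eli    10
1    bike       5    16   Hana    45
2   sedan       5    68    Ben    39
3    bike       1    29    Ben    39
filter rows where riders > 1:
  vehicle  riders  mins driver  fare
0     van       6    21    Eli    10
1    bike       5    16   Hana    45
2   sedan       5    68    Ben    39
take 2 rows with smallest fare:
  vehicle  riders  mins driver  fare
0     van       6    21    Eli    10
2   sedan       5    68    Ben    39
add column fare_minus_mins = t['fare'] - t['mins']:
  vehicle  riders  mins driver  fare  fare_minus_mins
0     van       6    21    Eli    10              -11
2   sedan       5    68    Ben    39              -29
Finally, sum of column 'fare_minus_mins' = -40.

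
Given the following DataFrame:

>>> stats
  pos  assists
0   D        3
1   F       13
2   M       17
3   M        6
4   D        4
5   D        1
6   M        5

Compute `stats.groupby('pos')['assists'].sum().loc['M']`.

28

group by pos, sum of assists:
pos
D     8
F    13
M    28
Name: assists, dtype: int64
Taking the value at index 'M' gives 28.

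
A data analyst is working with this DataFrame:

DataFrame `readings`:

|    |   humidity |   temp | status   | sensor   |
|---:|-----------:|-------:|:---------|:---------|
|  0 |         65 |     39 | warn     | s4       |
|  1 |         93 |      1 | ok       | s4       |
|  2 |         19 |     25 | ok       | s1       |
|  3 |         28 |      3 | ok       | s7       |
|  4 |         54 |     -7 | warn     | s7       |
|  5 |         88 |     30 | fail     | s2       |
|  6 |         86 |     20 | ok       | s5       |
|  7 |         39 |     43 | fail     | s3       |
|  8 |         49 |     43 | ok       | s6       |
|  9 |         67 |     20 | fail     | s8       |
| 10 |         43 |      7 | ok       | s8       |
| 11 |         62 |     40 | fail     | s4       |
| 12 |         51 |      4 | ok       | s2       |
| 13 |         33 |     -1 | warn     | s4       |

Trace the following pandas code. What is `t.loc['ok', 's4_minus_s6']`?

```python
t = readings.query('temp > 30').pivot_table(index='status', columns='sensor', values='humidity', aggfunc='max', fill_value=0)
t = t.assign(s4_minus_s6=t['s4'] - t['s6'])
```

filter rows where temp > 30:
    humidity  temp status sensor
0         65    39   warn     s4
7         39    43   fail     s3
8         49    43     ok     s6
11        62    40   fail     s4
pivot: rows=status, cols=sensor, max(humidity):
sensor  s3  s4  s6
status            
fail    39  62   0
ok       0   0  49
warn     0  65   0
add column s4_minus_s6 = t['s4'] - t['s6']:
sensor  s3  s4  s6  s4_minus_s6
status                         
fail    39  62   0           62
ok       0   0  49          -49
warn     0  65   0           65
Taking the value at row 'ok', column 's4_minus_s6' gives -49.

-49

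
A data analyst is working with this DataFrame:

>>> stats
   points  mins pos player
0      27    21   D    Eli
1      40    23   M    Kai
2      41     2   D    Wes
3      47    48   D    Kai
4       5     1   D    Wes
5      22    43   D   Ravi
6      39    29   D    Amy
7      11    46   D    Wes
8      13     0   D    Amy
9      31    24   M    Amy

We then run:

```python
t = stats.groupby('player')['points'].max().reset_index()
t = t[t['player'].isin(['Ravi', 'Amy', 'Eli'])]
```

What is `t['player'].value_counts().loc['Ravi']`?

1

group by player, max of points:
player
Amy     39
Eli     27
Kai     47
Ravi    22
Wes     41
Name: points, dtype: int64
reset_index():
  player  points
0    Amy      39
1    Eli      27
2    Kai      47
3   Ravi      22
4    Wes      41
filter rows where player in ['Ravi', 'Amy', 'Eli']:
  player  points
0    Amy      39
1    Eli      27
3   Ravi      22
value_counts of player:
player
Amy     1
Eli     1
Ravi    1
Name: count, dtype: int64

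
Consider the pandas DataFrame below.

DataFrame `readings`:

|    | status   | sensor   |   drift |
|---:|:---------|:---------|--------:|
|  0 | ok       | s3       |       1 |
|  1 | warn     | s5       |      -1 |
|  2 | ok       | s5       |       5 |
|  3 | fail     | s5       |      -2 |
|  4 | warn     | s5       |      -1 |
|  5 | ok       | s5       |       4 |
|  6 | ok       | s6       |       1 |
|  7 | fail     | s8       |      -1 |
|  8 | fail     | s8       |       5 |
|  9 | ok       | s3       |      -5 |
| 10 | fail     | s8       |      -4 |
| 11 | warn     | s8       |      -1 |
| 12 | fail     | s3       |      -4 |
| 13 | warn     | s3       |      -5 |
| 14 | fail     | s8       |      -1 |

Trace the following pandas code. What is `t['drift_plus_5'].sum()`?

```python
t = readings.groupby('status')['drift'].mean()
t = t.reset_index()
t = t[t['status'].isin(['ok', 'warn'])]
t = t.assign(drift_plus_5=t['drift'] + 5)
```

9.2

group by status, mean of drift:
status
fail   -1.166667
ok      1.200000
warn   -2.000000
Name: drift, dtype: float64
reset_index():
  status     drift
0   fail -1.166667
1     ok  1.200000
2   warn -2.000000
filter rows where status in ['ok', 'warn']:
  status  drift
1     ok    1.2
2   warn   -2.0
add column drift_plus_5 = t['drift'] + 5:
  status  drift  drift_plus_5
1     ok    1.2           6.2
2   warn   -2.0           3.0
The sum of column 'drift_plus_5' is 9.2.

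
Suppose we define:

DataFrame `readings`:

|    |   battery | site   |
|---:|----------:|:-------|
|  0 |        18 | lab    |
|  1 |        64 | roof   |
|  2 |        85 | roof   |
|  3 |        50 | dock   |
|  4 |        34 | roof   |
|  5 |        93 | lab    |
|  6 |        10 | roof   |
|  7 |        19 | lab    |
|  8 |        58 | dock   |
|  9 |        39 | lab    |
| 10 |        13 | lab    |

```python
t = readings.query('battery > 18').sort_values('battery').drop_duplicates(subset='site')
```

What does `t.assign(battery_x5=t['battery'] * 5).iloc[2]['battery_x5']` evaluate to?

250

filter rows where battery > 18:
   battery  site
1       64  roof
2       85  roof
3       50  dock
4       34  roof
5       93   lab
7       19   lab
8       58  dock
9       39   lab
sort by battery:
   battery  site
7       19   lab
4       34  roof
9       39   lab
3       50  dock
8       58  dock
1       64  roof
2       85  roof
5       93   lab
drop duplicate site (keep=first):
   battery  site
7       19   lab
4       34  roof
3       50  dock
add column battery_x5 = t['battery'] * 5:
   battery  site  battery_x5
7       19   lab          95
4       34  roof         170
3       50  dock         250
Finally, value at position 2, column 'battery_x5' = 250.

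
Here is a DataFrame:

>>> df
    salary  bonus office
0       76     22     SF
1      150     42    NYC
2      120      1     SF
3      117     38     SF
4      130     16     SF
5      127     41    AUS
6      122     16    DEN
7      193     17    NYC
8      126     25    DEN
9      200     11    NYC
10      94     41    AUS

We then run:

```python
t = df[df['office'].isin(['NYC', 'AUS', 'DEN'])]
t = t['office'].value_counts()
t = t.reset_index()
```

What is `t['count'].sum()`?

filter rows where office in ['NYC', 'AUS', 'DEN']:
    salary  bonus office
1      150     42    NYC
5      127     41    AUS
6      122     16    DEN
7      193     17    NYC
8      126     25    DEN
9      200     11    NYC
10      94     41    AUS
value_counts of office:
office
NYC    3
AUS    2
DEN    2
Name: count, dtype: int64
reset_index():
  office  count
0    NYC      3
1    AUS      2
2    DEN      2
So sum() = 7.

7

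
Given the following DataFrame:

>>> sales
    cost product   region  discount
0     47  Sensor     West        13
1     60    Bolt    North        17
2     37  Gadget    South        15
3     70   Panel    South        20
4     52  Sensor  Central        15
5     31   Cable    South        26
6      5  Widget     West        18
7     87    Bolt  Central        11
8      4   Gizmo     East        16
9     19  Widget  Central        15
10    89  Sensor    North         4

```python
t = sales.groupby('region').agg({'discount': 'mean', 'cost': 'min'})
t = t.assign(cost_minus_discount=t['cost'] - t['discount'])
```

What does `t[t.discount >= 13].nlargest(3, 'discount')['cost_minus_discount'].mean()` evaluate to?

group by region: mean(discount), min(cost):
          discount  cost
region                  
Central  13.666667    19
East     16.000000     4
North    10.500000    60
South    20.333333    31
West     15.500000     5
add column cost_minus_discount = t['cost'] - t['discount']:
          discount  cost  cost_minus_discount
region                                       
Central  13.666667    19             5.333333
East     16.000000     4           -12.000000
North    10.500000    60            49.500000
South    20.333333    31            10.666667
West     15.500000     5           -10.500000
filter rows where discount >= 13:
          discount  cost  cost_minus_discount
region                                       
Central  13.666667    19             5.333333
East     16.000000     4           -12.000000
South    20.333333    31            10.666667
West     15.500000     5           -10.500000
take 3 rows with largest discount:
         discount  cost  cost_minus_discount
region                                      
South   20.333333    31            10.666667
East    16.000000     4           -12.000000
West    15.500000     5           -10.500000

-3.94444444444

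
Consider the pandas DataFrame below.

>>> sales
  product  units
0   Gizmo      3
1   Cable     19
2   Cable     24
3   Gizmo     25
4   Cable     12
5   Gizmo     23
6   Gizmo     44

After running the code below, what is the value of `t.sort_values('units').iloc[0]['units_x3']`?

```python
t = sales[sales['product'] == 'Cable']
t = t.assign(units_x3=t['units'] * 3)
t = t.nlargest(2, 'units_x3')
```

filter rows where product == 'Cable':
  product  units
1   Cable     19
2   Cable     24
4   Cable     12
add column units_x3 = t['units'] * 3:
  product  units  units_x3
1   Cable     19        57
2   Cable     24        72
4   Cable     12        36
take 2 rows with largest units_x3:
  product  units  units_x3
2   Cable     24        72
1   Cable     19        57
sort by units:
  product  units  units_x3
1   Cable     19        57
2   Cable     24        72
Hence 57.

57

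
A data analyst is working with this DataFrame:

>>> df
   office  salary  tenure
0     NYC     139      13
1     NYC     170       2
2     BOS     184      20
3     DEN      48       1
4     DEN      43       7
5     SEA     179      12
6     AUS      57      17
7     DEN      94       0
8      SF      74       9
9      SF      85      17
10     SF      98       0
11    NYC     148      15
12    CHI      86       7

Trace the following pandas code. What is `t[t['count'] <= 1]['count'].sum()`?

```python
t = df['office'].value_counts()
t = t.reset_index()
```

4

value_counts of office:
office
NYC    3
DEN    3
SF     3
BOS    1
SEA    1
AUS    1
CHI    1
Name: count, dtype: int64
reset_index():
  office  count
0    NYC      3
1    DEN      3
2     SF      3
3    BOS      1
4    SEA      1
5    AUS      1
6    CHI      1
filter rows where count <= 1:
  office  count
3    BOS      1
4    SEA      1
5    AUS      1
6    CHI      1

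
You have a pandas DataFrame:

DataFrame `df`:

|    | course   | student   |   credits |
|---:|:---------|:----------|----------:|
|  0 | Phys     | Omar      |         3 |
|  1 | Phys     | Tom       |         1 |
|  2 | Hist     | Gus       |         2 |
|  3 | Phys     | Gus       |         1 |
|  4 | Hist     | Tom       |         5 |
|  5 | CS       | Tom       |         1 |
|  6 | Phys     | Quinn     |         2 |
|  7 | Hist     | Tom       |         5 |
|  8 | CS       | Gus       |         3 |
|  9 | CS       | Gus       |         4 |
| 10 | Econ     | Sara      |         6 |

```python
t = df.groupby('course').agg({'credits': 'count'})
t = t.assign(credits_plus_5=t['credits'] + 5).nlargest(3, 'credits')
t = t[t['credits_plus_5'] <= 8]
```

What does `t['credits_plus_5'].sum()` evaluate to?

group by course, count of credits:
        credits
course         
CS            3
Econ          1
Hist          3
Phys          4
add column credits_plus_5 = t['credits'] + 5:
        credits  credits_plus_5
course                         
CS            3               8
Econ          1               6
Hist          3               8
Phys          4               9
take 3 rows with largest credits:
        credits  credits_plus_5
course                         
Phys          4               9
CS            3               8
Hist          3               8
filter rows where credits_plus_5 <= 8:
        credits  credits_plus_5
course                         
CS            3               8
Hist          3               8
So sum() = 16.

16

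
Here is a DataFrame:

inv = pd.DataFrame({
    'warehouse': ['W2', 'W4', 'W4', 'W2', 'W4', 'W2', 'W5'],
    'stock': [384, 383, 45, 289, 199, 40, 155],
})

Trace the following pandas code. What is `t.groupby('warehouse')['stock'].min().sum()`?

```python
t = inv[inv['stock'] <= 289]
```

filter rows where stock <= 289:
  warehouse  stock
2        W4     45
3        W2    289
4        W4    199
5        W2     40
6        W5    155
group by warehouse, min of stock:
warehouse
W2     40
W4     45
W5    155
Name: stock, dtype: int64
Finally, sum of the resulting series = 240.

240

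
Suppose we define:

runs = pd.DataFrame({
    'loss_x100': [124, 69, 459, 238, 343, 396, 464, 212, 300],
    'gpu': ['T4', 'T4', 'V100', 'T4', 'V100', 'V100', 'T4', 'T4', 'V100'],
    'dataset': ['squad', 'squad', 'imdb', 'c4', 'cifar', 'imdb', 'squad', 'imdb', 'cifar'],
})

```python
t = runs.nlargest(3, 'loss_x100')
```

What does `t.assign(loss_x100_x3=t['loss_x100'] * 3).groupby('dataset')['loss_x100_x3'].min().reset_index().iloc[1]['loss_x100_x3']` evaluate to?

1392

take 3 rows with largest loss_x100:
   loss_x100   gpu dataset
6        464    T4   squad
2        459  V100    imdb
5        396  V100    imdb
add column loss_x100_x3 = t['loss_x100'] * 3:
   loss_x100   gpu dataset  loss_x100_x3
6        464    T4   squad          1392
2        459  V100    imdb          1377
5        396  V100    imdb          1188
group by dataset, min of loss_x100_x3:
dataset
imdb     1188
squad    1392
Name: loss_x100_x3, dtype: int64
reset_index():
  dataset  loss_x100_x3
0    imdb          1188
1   squad          1392
Then the value at position 1, column 'loss_x100_x3': 1392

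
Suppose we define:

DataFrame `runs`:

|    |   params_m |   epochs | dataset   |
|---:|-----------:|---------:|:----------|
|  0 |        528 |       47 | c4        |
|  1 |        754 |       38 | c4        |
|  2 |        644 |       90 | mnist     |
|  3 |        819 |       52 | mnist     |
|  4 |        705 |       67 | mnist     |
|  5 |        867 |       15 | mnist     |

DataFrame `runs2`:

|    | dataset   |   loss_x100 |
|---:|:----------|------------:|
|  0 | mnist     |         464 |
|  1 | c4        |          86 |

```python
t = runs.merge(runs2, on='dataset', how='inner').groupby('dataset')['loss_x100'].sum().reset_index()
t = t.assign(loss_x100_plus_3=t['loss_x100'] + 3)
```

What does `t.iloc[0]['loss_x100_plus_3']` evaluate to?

175

merge on 'dataset' (how='inner') → 6 rows:
   params_m  epochs dataset  loss_x100
0       528      47      c4         86
1       754      38      c4         86
2       644      90   mnist        464
3       819      52   mnist        464
4       705      67   mnist        464
5       867      15   mnist        464
group by dataset, sum of loss_x100:
dataset
c4        172
mnist    1856
Name: loss_x100, dtype: int64
reset_index():
  dataset  loss_x100
0      c4        172
1   mnist       1856
add column loss_x100_plus_3 = t['loss_x100'] + 3:
  dataset  loss_x100  loss_x100_plus_3
0      c4        172               175
1   mnist       1856              1859
Reading off the value at position 0, column 'loss_x100_plus_3', we get 175.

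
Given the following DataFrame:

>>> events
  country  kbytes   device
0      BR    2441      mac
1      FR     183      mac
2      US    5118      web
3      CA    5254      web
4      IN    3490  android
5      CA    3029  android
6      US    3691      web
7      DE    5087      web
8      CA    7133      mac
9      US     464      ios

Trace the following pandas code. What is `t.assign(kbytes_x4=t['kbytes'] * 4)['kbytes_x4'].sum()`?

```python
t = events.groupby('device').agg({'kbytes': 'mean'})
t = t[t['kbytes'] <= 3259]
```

group by device, mean of kbytes:
              kbytes
device              
android  3259.500000
ios       464.000000
mac      3252.333333
web      4787.500000
filter rows where kbytes <= 3259:
             kbytes
device             
ios      464.000000
mac     3252.333333
add column kbytes_x4 = t['kbytes'] * 4:
             kbytes     kbytes_x4
device                           
ios      464.000000   1856.000000
mac     3252.333333  13009.333333
sum of column 'kbytes_x4' → 14865.3333333

14865.3333333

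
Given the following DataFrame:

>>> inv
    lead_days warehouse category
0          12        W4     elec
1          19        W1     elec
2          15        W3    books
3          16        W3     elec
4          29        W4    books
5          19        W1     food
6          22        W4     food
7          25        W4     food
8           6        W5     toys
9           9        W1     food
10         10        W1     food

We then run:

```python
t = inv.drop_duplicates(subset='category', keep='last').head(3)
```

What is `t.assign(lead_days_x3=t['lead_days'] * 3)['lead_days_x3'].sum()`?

drop duplicate category (keep=last):
    lead_days warehouse category
3          16        W3     elec
4          29        W4    books
8           6        W5     toys
10         10        W1     food
take first 3 rows:
   lead_days warehouse category
3         16        W3     elec
4         29        W4    books
8          6        W5     toys
add column lead_days_x3 = t['lead_days'] * 3:
   lead_days warehouse category  lead_days_x3
3         16        W3     elec            48
4         29        W4    books            87
8          6        W5     toys            18
sum of column 'lead_days_x3' → 153

153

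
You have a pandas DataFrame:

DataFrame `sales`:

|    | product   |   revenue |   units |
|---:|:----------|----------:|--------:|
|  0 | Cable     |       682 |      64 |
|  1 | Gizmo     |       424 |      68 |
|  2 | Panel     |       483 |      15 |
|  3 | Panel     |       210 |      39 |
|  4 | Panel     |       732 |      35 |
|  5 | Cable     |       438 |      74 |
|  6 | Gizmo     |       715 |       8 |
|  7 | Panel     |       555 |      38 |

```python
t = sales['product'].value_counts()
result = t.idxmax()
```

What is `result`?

Panel

value_counts of product:
product
Panel    4
Cable    2
Gizmo    2
Name: count, dtype: int64
Hence Panel.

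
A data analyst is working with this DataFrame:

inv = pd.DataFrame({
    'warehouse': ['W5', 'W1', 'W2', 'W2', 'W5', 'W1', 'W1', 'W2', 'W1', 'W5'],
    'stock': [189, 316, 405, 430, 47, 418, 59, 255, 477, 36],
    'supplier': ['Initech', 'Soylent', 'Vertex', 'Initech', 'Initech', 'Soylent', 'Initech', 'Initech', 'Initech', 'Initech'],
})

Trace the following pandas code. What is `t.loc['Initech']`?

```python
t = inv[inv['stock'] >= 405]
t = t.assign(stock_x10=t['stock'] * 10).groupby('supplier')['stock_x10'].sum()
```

9070

filter rows where stock >= 405:
  warehouse  stock supplier
2        W2    405   Vertex
3        W2    430  Initech
5        W1    418  Soylent
8        W1    477  Initech
add column stock_x10 = t['stock'] * 10:
  warehouse  stock supplier  stock_x10
2        W2    405   Vertex       4050
3        W2    430  Initech       4300
5        W1    418  Soylent       4180
8        W1    477  Initech       4770
group by supplier, sum of stock_x10:
supplier
Initech    9070
Soylent    4180
Vertex     4050
Name: stock_x10, dtype: int64
The value at index 'Initech' is 9070.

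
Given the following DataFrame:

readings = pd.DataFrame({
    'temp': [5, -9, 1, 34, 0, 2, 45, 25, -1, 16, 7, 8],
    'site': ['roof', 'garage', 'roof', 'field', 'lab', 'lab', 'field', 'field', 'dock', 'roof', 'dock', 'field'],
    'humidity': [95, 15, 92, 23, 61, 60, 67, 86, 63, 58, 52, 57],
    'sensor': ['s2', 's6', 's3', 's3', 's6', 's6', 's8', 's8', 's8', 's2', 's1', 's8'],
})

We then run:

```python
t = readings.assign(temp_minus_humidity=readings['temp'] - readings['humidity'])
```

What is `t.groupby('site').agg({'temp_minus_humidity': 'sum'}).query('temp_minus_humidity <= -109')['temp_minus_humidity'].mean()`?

add column temp_minus_humidity = readings['temp'] - readings['humidity']:
    temp    site  humidity sensor  temp_minus_humidity
0      5    roof        95     s2                  -90
1     -9  garage        15     s6                  -24
2      1    roof        92     s3                  -91
3     34   field        23     s3                   11
4      0     lab        61     s6                  -61
5      2     lab        60     s6                  -58
6     45   field        67     s8                  -22
7     25   field        86     s8                  -61
8     -1    dock        63     s8                  -64
9     16    roof        58     s2                  -42
10     7    dock        52     s1                  -45
11     8   field        57     s8                  -49
group by site, sum of temp_minus_humidity:
        temp_minus_humidity
site                       
dock                   -109
field                  -121
garage                  -24
lab                    -119
roof                   -223
filter rows where temp_minus_humidity <= -109:
       temp_minus_humidity
site                      
dock                  -109
field                 -121
lab                   -119
roof                  -223

-143.0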